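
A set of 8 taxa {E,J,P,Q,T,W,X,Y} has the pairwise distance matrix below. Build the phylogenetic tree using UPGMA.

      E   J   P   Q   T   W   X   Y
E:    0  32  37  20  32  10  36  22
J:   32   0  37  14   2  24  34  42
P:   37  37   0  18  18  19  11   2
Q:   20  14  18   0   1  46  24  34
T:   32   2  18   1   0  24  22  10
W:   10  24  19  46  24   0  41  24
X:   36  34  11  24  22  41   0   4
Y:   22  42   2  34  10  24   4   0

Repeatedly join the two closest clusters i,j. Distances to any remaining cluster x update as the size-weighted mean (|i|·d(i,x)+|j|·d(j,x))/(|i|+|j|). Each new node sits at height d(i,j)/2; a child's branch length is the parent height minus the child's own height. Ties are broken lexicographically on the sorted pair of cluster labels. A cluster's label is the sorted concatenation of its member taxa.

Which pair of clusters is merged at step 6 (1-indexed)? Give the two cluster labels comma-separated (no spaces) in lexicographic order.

JQT,PXY

iteration 1: select Q,T (d=1); attach at lengths (1/2, 1/2); label the merged cluster QT
  updated: d(E,QT)=26, d(J,QT)=8, d(P,QT)=18, d(QT,W)=35, d(QT,X)=23, d(QT,Y)=22
iteration 2: select P,Y (d=2); attach at lengths (1, 1); label the merged cluster PY
  updated: d(E,PY)=59/2, d(J,PY)=79/2, d(PY,QT)=20, d(PY,W)=43/2, d(PY,X)=15/2
iteration 3: select PY,X (d=15/2); attach at lengths (11/4, 15/4); label the merged cluster PXY
  updated: d(E,PXY)=95/3, d(J,PXY)=113/3, d(PXY,QT)=21, d(PXY,W)=28
iteration 4: select J,QT (d=8); attach at lengths (4, 7/2); label the merged cluster JQT
  updated: d(E,JQT)=28, d(JQT,PXY)=239/9, d(JQT,W)=94/3
iteration 5: select E,W (d=10); attach at lengths (5, 5); label the merged cluster EW
  updated: d(EW,JQT)=89/3, d(EW,PXY)=179/6
iteration 6: select JQT,PXY (d=239/9); attach at lengths (167/18, 343/36); label the merged cluster JPQTXY
  updated: d(EW,JPQTXY)=119/4
iteration 7: select EW,JPQTXY (d=119/4); attach at lengths (79/8, 115/72); label the merged cluster EJPQTWXY
final tree: ((E:5,W:5):79/8,((J:4,(Q:1/2,T:1/2):7/2):167/18,((P:1,Y:1):11/4,X:15/4):343/36):115/72)
total length: 1031/18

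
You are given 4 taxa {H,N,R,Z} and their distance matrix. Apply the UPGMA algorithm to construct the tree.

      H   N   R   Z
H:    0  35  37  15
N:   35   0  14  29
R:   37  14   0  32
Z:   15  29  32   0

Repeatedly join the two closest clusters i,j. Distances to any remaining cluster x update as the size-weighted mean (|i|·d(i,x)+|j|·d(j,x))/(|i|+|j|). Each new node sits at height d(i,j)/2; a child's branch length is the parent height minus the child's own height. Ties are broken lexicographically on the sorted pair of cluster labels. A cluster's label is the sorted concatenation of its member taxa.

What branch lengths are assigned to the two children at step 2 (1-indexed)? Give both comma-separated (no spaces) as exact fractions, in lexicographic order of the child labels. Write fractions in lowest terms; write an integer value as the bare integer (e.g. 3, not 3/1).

15/2,15/2

step 1: merge (N,R) at d=14; branch lengths N→7, R→7; new cluster NR
  updated: d(H,NR)=36, d(NR,Z)=61/2
step 2: merge (H,Z) at d=15; branch lengths H→15/2, Z→15/2; new cluster HZ
  updated: d(HZ,NR)=133/4
step 3: merge (HZ,NR) at d=133/4; branch lengths HZ→73/8, NR→77/8; new cluster HNRZ
final tree: ((H:15/2,Z:15/2):73/8,(N:7,R:7):77/8)
total length: 191/4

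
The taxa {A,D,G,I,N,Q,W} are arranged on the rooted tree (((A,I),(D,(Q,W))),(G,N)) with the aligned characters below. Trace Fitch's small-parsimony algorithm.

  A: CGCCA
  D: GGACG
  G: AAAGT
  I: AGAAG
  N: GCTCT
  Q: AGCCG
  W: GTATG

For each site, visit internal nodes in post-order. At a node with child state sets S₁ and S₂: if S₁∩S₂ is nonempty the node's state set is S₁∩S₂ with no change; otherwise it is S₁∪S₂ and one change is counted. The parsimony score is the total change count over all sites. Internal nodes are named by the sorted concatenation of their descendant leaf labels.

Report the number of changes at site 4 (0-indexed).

2

AI@0: {C} ∪ {A} = {A,C} (union, +1)
QW@0: {A} ∪ {G} = {A,G} (union, +1)
DQW@0: {G} ∩ {A,G} = {G} (intersection, +0)
ADIQW@0: {A,C} ∪ {G} = {A,C,G} (union, +1)
GN@0: {A} ∪ {G} = {A,G} (union, +1)
ADGINQW@0: {A,C,G} ∩ {A,G} = {A,G} (intersection, +0)
AI@1: {G} ∩ {G} = {G} (intersection, +0)
QW@1: {G} ∪ {T} = {G,T} (union, +1)
DQW@1: {G} ∩ {G,T} = {G} (intersection, +0)
ADIQW@1: {G} ∩ {G} = {G} (intersection, +0)
GN@1: {A} ∪ {C} = {A,C} (union, +1)
ADGINQW@1: {G} ∪ {A,C} = {A,C,G} (union, +1)
AI@2: {C} ∪ {A} = {A,C} (union, +1)
QW@2: {C} ∪ {A} = {A,C} (union, +1)
DQW@2: {A} ∩ {A,C} = {A} (intersection, +0)
ADIQW@2: {A,C} ∩ {A} = {A} (intersection, +0)
GN@2: {A} ∪ {T} = {A,T} (union, +1)
ADGINQW@2: {A} ∩ {A,T} = {A} (intersection, +0)
AI@3: {C} ∪ {A} = {A,C} (union, +1)
QW@3: {C} ∪ {T} = {C,T} (union, +1)
DQW@3: {C} ∩ {C,T} = {C} (intersection, +0)
ADIQW@3: {A,C} ∩ {C} = {C} (intersection, +0)
GN@3: {G} ∪ {C} = {C,G} (union, +1)
ADGINQW@3: {C} ∩ {C,G} = {C} (intersection, +0)
AI@4: {A} ∪ {G} = {A,G} (union, +1)
QW@4: {G} ∩ {G} = {G} (intersection, +0)
DQW@4: {G} ∩ {G} = {G} (intersection, +0)
ADIQW@4: {A,G} ∩ {G} = {G} (intersection, +0)
GN@4: {T} ∩ {T} = {T} (intersection, +0)
ADGINQW@4: {G} ∪ {T} = {G,T} (union, +1)
per-site changes: [4, 3, 3, 3, 2]; total = 15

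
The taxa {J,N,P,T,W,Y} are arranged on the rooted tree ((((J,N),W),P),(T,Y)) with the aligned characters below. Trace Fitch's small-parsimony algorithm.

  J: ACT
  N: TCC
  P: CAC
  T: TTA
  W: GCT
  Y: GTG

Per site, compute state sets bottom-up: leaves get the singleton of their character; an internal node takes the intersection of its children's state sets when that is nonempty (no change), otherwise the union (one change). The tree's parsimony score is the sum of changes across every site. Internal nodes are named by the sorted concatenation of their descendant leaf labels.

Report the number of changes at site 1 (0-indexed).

[col 0] JN: children J:{A}, N:{T} ∪→ {A,T}; cost 1
[col 0] JNW: children JN:{A,T}, W:{G} ∪→ {A,G,T}; cost 1
[col 0] JNPW: children JNW:{A,G,T}, P:{C} ∪→ {A,C,G,T}; cost 1
[col 0] TY: children T:{T}, Y:{G} ∪→ {G,T}; cost 1
[col 0] JNPTWY: children JNPW:{A,C,G,T}, TY:{G,T} ∩→ {G,T}; cost 0
[col 1] JN: children J:{C}, N:{C} ∩→ {C}; cost 0
[col 1] JNW: children JN:{C}, W:{C} ∩→ {C}; cost 0
[col 1] JNPW: children JNW:{C}, P:{A} ∪→ {A,C}; cost 1
[col 1] TY: children T:{T}, Y:{T} ∩→ {T}; cost 0
[col 1] JNPTWY: children JNPW:{A,C}, TY:{T} ∪→ {A,C,T}; cost 1
[col 2] JN: children J:{T}, N:{C} ∪→ {C,T}; cost 1
[col 2] JNW: children JN:{C,T}, W:{T} ∩→ {T}; cost 0
[col 2] JNPW: children JNW:{T}, P:{C} ∪→ {C,T}; cost 1
[col 2] TY: children T:{A}, Y:{G} ∪→ {A,G}; cost 1
[col 2] JNPTWY: children JNPW:{C,T}, TY:{A,G} ∪→ {A,C,G,T}; cost 1
per-site changes: [4, 2, 4]; total = 10

2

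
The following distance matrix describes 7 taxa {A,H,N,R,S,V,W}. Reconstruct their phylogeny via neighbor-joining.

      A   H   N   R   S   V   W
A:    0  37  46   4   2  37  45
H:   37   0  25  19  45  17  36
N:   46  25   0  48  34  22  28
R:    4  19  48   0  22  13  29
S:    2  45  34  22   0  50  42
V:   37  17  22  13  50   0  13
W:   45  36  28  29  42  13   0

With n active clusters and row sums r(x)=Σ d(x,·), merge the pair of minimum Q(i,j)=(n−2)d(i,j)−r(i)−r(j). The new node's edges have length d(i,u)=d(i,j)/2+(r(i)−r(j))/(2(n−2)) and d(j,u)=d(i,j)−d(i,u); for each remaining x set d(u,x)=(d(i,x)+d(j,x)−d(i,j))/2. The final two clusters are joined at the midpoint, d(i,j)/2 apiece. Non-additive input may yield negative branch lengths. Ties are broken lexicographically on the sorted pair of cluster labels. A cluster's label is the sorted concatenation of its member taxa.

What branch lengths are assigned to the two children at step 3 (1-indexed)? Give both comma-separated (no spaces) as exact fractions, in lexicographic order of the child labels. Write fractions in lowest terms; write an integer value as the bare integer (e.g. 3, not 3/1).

163/12,119/12

step 1: merge (A,S) at d=2, Q=-356; branch lengths A→-7/5, S→17/5; new cluster AS
  updated: d(AS,H)=40, d(AS,N)=39, d(AS,R)=12, d(AS,V)=85/2, d(AS,W)=85/2
step 2: merge (AS,R) at d=12, Q=-249; branch lengths AS→103/8, R→-7/8; new cluster ARS
  updated: d(ARS,H)=47/2, d(ARS,N)=75/2, d(ARS,V)=87/4, d(ARS,W)=119/4
step 3: merge (ARS,H) at d=47/2, Q=-287/2; branch lengths ARS→163/12, H→119/12; new cluster AHRS
  updated: d(AHRS,N)=39/2, d(AHRS,V)=61/8, d(AHRS,W)=169/8
step 4: merge (AHRS,N) at d=39/2, Q=-315/4; branch lengths AHRS→71/16, N→241/16; new cluster AHNRS
  updated: d(AHNRS,V)=81/16, d(AHNRS,W)=237/16
step 5: merge (AHNRS,V) at d=81/16, Q=-263/8; branch lengths AHNRS→55/16, V→13/8; new cluster AHNRSV
  updated: d(AHNRSV,W)=91/8
step 6: merge (AHNRSV,W) at d=91/8; branch lengths AHNRSV→91/16, W→91/16; new cluster AHNRSVW
final tree: ((((((A:-7/5,S:17/5):103/8,R:-7/8):163/12,H:119/12):71/16,N:241/16):55/16,V:13/8):91/16,W:91/16)
total length: 1175/16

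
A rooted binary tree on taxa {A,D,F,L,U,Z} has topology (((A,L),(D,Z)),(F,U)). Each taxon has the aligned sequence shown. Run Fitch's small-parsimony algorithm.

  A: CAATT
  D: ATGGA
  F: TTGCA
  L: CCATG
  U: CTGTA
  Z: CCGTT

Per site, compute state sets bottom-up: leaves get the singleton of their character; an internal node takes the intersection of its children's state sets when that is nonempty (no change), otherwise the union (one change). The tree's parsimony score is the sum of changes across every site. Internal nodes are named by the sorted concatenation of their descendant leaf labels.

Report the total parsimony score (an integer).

site 0, node AL: A={C} ∩ L={C} → {C} (+0)
site 0, node DZ: D={A} ∪ Z={C} → {A,C} (+1)
site 0, node ADLZ: AL={C} ∩ DZ={A,C} → {C} (+0)
site 0, node FU: F={T} ∪ U={C} → {C,T} (+1)
site 0, node ADFLUZ: ADLZ={C} ∩ FU={C,T} → {C} (+0)
site 1, node AL: A={A} ∪ L={C} → {A,C} (+1)
site 1, node DZ: D={T} ∪ Z={C} → {C,T} (+1)
site 1, node ADLZ: AL={A,C} ∩ DZ={C,T} → {C} (+0)
site 1, node FU: F={T} ∩ U={T} → {T} (+0)
site 1, node ADFLUZ: ADLZ={C} ∪ FU={T} → {C,T} (+1)
site 2, node AL: A={A} ∩ L={A} → {A} (+0)
site 2, node DZ: D={G} ∩ Z={G} → {G} (+0)
site 2, node ADLZ: AL={A} ∪ DZ={G} → {A,G} (+1)
site 2, node FU: F={G} ∩ U={G} → {G} (+0)
site 2, node ADFLUZ: ADLZ={A,G} ∩ FU={G} → {G} (+0)
site 3, node AL: A={T} ∩ L={T} → {T} (+0)
site 3, node DZ: D={G} ∪ Z={T} → {G,T} (+1)
site 3, node ADLZ: AL={T} ∩ DZ={G,T} → {T} (+0)
site 3, node FU: F={C} ∪ U={T} → {C,T} (+1)
site 3, node ADFLUZ: ADLZ={T} ∩ FU={C,T} → {T} (+0)
site 4, node AL: A={T} ∪ L={G} → {G,T} (+1)
site 4, node DZ: D={A} ∪ Z={T} → {A,T} (+1)
site 4, node ADLZ: AL={G,T} ∩ DZ={A,T} → {T} (+0)
site 4, node FU: F={A} ∩ U={A} → {A} (+0)
site 4, node ADFLUZ: ADLZ={T} ∪ FU={A} → {A,T} (+1)
per-site changes: [2, 3, 1, 2, 3]; total = 11

11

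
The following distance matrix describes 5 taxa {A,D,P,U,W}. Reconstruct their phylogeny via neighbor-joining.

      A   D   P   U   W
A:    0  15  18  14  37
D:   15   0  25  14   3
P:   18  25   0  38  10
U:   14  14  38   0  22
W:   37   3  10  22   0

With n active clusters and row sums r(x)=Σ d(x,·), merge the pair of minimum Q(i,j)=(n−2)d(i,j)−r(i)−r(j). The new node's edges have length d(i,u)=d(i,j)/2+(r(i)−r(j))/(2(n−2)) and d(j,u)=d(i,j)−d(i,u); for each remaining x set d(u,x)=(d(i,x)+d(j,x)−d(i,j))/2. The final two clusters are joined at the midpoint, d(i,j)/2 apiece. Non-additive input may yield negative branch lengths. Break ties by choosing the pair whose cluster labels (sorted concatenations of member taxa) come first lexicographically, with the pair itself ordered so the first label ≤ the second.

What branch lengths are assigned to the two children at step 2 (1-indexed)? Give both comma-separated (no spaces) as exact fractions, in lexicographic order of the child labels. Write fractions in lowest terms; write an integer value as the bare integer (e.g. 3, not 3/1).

53/8,59/8

iteration 1: select P,W (d=10, Q=-133); attach at lengths (49/6, 11/6); label the merged cluster PW
  updated: d(A,PW)=45/2, d(D,PW)=9, d(PW,U)=25
iteration 2: select A,U (d=14, Q=-153/2); attach at lengths (53/8, 59/8); label the merged cluster AU
  updated: d(AU,D)=15/2, d(AU,PW)=67/4
iteration 3: select AU,D (d=15/2, Q=-133/4); attach at lengths (61/8, -1/8); label the merged cluster ADU
  updated: d(ADU,PW)=73/8
iteration 4: select ADU,PW (d=73/8); attach at lengths (73/16, 73/16); label the merged cluster ADPUW
final tree: (((A:53/8,U:59/8):61/8,D:-1/8):73/16,(P:49/6,W:11/6):73/16)
total length: 325/8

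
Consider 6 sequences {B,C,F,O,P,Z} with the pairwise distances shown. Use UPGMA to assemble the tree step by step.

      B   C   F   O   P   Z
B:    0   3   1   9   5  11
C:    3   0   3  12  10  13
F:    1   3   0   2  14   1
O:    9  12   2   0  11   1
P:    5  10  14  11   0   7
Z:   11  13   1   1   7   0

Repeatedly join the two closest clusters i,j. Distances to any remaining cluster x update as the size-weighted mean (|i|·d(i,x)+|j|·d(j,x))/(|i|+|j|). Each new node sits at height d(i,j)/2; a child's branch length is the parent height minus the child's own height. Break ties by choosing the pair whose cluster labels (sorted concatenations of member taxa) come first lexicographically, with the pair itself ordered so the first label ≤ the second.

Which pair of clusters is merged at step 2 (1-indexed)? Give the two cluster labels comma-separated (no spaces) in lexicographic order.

iteration 1: select B,F (d=1); attach at lengths (1/2, 1/2); label the merged cluster BF
  updated: d(BF,C)=3, d(BF,O)=11/2, d(BF,P)=19/2, d(BF,Z)=6
iteration 2: select O,Z (d=1); attach at lengths (1/2, 1/2); label the merged cluster OZ
  updated: d(BF,OZ)=23/4, d(C,OZ)=25/2, d(OZ,P)=9
iteration 3: select BF,C (d=3); attach at lengths (1, 3/2); label the merged cluster BCF
  updated: d(BCF,OZ)=8, d(BCF,P)=29/3
iteration 4: select BCF,OZ (d=8); attach at lengths (5/2, 7/2); label the merged cluster BCFOZ
  updated: d(BCFOZ,P)=47/5
iteration 5: select BCFOZ,P (d=47/5); attach at lengths (7/10, 47/10); label the merged cluster BCFOPZ
final tree: ((((B:1/2,F:1/2):1,C:3/2):5/2,(O:1/2,Z:1/2):7/2):7/10,P:47/10)
total length: 159/10

O,Z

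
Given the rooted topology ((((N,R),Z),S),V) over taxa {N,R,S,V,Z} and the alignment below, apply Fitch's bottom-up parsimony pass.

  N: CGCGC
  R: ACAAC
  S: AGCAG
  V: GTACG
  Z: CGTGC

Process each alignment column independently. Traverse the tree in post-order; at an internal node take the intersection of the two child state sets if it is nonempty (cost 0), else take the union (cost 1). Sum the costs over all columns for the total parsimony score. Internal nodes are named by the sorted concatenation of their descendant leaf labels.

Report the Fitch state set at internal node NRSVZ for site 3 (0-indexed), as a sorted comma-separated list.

A,C,G

NR@0: {C} ∪ {A} = {A,C} (union, +1)
NRZ@0: {A,C} ∩ {C} = {C} (intersection, +0)
NRSZ@0: {C} ∪ {A} = {A,C} (union, +1)
NRSVZ@0: {A,C} ∪ {G} = {A,C,G} (union, +1)
NR@1: {G} ∪ {C} = {C,G} (union, +1)
NRZ@1: {C,G} ∩ {G} = {G} (intersection, +0)
NRSZ@1: {G} ∩ {G} = {G} (intersection, +0)
NRSVZ@1: {G} ∪ {T} = {G,T} (union, +1)
NR@2: {C} ∪ {A} = {A,C} (union, +1)
NRZ@2: {A,C} ∪ {T} = {A,C,T} (union, +1)
NRSZ@2: {A,C,T} ∩ {C} = {C} (intersection, +0)
NRSVZ@2: {C} ∪ {A} = {A,C} (union, +1)
NR@3: {G} ∪ {A} = {A,G} (union, +1)
NRZ@3: {A,G} ∩ {G} = {G} (intersection, +0)
NRSZ@3: {G} ∪ {A} = {A,G} (union, +1)
NRSVZ@3: {A,G} ∪ {C} = {A,C,G} (union, +1)
NR@4: {C} ∩ {C} = {C} (intersection, +0)
NRZ@4: {C} ∩ {C} = {C} (intersection, +0)
NRSZ@4: {C} ∪ {G} = {C,G} (union, +1)
NRSVZ@4: {C,G} ∩ {G} = {G} (intersection, +0)
per-site changes: [3, 2, 3, 3, 1]; total = 12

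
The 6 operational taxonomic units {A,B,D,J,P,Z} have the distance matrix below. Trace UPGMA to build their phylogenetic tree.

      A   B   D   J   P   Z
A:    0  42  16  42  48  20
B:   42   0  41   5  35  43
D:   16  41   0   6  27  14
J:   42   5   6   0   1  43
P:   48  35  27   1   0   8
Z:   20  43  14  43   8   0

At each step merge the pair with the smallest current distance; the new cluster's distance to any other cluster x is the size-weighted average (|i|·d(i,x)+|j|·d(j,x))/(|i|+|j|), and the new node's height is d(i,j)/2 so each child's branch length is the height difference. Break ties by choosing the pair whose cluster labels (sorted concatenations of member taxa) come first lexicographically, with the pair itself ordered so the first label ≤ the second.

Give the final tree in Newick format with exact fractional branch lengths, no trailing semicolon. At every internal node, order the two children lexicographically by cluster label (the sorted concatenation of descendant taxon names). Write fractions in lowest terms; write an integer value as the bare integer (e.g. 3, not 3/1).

iteration 1: select J,P (d=1); attach at lengths (1/2, 1/2); label the merged cluster JP
  updated: d(A,JP)=45, d(B,JP)=20, d(D,JP)=33/2, d(JP,Z)=51/2
iteration 2: select D,Z (d=14); attach at lengths (7, 7); label the merged cluster DZ
  updated: d(A,DZ)=18, d(B,DZ)=42, d(DZ,JP)=21
iteration 3: select A,DZ (d=18); attach at lengths (9, 2); label the merged cluster ADZ
  updated: d(ADZ,B)=42, d(ADZ,JP)=29
iteration 4: select B,JP (d=20); attach at lengths (10, 19/2); label the merged cluster BJP
  updated: d(ADZ,BJP)=100/3
iteration 5: select ADZ,BJP (d=100/3); attach at lengths (23/3, 20/3); label the merged cluster ABDJPZ
final tree: ((A:9,(D:7,Z:7):2):23/3,(B:10,(J:1/2,P:1/2):19/2):20/3)
total length: 359/6

((A:9,(D:7,Z:7):2):23/3,(B:10,(J:1/2,P:1/2):19/2):20/3)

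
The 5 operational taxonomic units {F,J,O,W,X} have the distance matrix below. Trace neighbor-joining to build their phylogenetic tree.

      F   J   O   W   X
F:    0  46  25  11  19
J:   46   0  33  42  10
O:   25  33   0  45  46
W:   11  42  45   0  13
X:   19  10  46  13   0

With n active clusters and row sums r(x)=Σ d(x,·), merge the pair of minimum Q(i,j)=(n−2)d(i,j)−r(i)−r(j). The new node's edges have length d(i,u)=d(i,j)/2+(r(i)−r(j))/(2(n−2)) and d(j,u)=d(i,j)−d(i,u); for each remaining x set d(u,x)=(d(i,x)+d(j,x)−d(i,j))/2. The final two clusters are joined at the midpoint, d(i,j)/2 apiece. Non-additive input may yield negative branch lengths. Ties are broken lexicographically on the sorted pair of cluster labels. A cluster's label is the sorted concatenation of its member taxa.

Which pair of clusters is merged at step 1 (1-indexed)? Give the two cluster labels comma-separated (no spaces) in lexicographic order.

J,X

1. join J+X (d=10, Q=-189) ⇒ JX; edges |J|=73/6, |X|=-13/6
  updated: d(F,JX)=55/2, d(JX,O)=69/2, d(JX,W)=45/2
2. join F+W (d=11, Q=-120) ⇒ FW; edges |F|=7/4, |W|=37/4
  updated: d(FW,JX)=39/2, d(FW,O)=59/2
3. join FW+JX (d=39/2, Q=-167/2) ⇒ FJWX; edges |FW|=29/4, |JX|=49/4
  updated: d(FJWX,O)=89/4
4. join FJWX+O (d=89/4) ⇒ FJOWX; edges |FJWX|=89/8, |O|=89/8
final tree: (((F:7/4,W:37/4):29/4,(J:73/6,X:-13/6):49/4):89/8,O:89/8)
total length: 251/4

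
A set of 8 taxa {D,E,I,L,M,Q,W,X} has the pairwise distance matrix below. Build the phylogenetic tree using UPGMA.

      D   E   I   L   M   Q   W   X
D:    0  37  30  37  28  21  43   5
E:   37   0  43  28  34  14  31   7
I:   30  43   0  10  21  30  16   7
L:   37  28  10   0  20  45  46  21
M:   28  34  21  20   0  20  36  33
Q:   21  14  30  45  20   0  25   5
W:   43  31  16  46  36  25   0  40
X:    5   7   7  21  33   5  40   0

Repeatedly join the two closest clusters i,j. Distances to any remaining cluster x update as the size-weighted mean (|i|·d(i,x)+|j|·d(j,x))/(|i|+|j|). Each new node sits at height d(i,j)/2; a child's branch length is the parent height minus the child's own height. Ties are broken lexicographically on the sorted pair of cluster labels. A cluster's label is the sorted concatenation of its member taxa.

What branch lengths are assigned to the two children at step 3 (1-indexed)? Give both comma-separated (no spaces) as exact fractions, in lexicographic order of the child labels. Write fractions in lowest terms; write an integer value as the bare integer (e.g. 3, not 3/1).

1. join D+X (d=5) ⇒ DX; edges |D|=5/2, |X|=5/2
  updated: d(DX,E)=22, d(DX,I)=37/2, d(DX,L)=29, d(DX,M)=61/2, d(DX,Q)=13, d(DX,W)=83/2
2. join I+L (d=10) ⇒ IL; edges |I|=5, |L|=5
  updated: d(DX,IL)=95/4, d(E,IL)=71/2, d(IL,M)=41/2, d(IL,Q)=75/2, d(IL,W)=31
3. join DX+Q (d=13) ⇒ DQX; edges |DX|=4, |Q|=13/2
  updated: d(DQX,E)=58/3, d(DQX,IL)=85/3, d(DQX,M)=27, d(DQX,W)=36
4. join DQX+E (d=58/3) ⇒ DEQX; edges |DQX|=19/6, |E|=29/3
  updated: d(DEQX,IL)=241/8, d(DEQX,M)=115/4, d(DEQX,W)=139/4
5. join IL+M (d=41/2) ⇒ ILM; edges |IL|=21/4, |M|=41/4
  updated: d(DEQX,ILM)=89/3, d(ILM,W)=98/3
6. join DEQX+ILM (d=89/3) ⇒ DEILMQX; edges |DEQX|=31/6, |ILM|=55/12
  updated: d(DEILMQX,W)=237/7
7. join DEILMQX+W (d=237/7) ⇒ DEILMQWX; edges |DEILMQX|=44/21, |W|=237/14
final tree: (((((D:5/2,X:5/2):4,Q:13/2):19/6,E:29/3):31/6,((I:5,L:5):21/4,M:41/4):55/12):44/21,W:237/14)
total length: 2313/28

4,13/2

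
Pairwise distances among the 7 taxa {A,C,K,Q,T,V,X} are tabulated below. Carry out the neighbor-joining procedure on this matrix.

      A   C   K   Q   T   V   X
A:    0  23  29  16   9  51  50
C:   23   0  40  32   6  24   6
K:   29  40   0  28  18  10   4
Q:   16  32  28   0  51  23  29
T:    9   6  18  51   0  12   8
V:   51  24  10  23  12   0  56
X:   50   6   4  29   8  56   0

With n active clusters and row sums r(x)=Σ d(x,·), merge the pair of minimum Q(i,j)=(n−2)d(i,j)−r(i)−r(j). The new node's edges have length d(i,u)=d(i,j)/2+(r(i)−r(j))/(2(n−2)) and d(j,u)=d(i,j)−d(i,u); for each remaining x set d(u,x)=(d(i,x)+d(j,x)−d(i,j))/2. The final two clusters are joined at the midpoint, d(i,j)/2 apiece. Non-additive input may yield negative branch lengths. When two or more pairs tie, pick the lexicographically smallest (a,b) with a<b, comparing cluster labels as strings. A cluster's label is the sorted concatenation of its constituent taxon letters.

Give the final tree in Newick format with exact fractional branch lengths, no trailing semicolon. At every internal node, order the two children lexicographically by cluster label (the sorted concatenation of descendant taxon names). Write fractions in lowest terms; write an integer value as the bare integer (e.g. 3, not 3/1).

1. join A+Q (d=16, Q=-277) ⇒ AQ; edges |A|=79/10, |Q|=81/10
  updated: d(AQ,C)=39/2, d(AQ,K)=41/2, d(AQ,T)=22, d(AQ,V)=29, d(AQ,X)=63/2
2. join K+V (d=10, Q=-367/2) ⇒ KV; edges |K|=3/16, |V|=157/16
  updated: d(AQ,KV)=79/4, d(C,KV)=27, d(KV,T)=10, d(KV,X)=25
3. join AQ+KV (d=79/4, Q=-461/4) ⇒ AKQV; edges |AQ|=281/24, |KV|=193/24
  updated: d(AKQV,C)=107/8, d(AKQV,T)=49/8, d(AKQV,X)=147/8
4. join AKQV+T (d=49/8, Q=-183/4) ⇒ AKQTV; edges |AKQV|=15/2, |T|=-11/8
  updated: d(AKQTV,C)=53/8, d(AKQTV,X)=81/8
5. join AKQTV+C (d=53/8, Q=-91/4) ⇒ ACKQTV; edges |AKQTV|=43/8, |C|=5/4
  updated: d(ACKQTV,X)=19/4
6. join ACKQTV+X (d=19/4) ⇒ ACKQTVX; edges |ACKQTV|=19/8, |X|=19/8
final tree: (((((A:79/10,Q:81/10):281/24,(K:3/16,V:157/16):193/24):15/2,T:-11/8):43/8,C:5/4):19/8,X:19/8)
total length: 253/4

(((((A:79/10,Q:81/10):281/24,(K:3/16,V:157/16):193/24):15/2,T:-11/8):43/8,C:5/4):19/8,X:19/8)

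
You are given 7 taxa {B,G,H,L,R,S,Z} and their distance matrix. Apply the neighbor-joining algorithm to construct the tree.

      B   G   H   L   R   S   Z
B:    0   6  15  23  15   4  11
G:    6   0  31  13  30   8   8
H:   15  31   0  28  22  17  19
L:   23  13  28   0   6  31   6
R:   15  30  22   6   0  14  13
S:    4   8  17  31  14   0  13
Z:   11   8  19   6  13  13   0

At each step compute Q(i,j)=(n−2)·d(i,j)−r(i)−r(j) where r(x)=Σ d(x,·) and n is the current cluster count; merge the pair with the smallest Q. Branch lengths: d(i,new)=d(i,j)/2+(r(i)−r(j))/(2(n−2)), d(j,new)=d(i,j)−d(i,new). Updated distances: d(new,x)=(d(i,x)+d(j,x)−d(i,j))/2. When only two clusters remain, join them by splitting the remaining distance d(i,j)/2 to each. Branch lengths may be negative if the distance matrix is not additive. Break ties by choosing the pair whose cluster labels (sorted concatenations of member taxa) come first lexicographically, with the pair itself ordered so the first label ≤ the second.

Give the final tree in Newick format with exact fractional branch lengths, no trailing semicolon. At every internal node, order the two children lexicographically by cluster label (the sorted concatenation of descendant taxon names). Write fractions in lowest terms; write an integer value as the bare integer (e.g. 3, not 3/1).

step 1: merge (L,R) at d=6, Q=-177; branch lengths L→37/10, R→23/10; new cluster LR
  updated: d(B,LR)=16, d(G,LR)=37/2, d(H,LR)=22, d(LR,S)=39/2, d(LR,Z)=13/2
step 2: merge (LR,Z) at d=13/2, Q=-114; branch lengths LR→51/8, Z→1/8; new cluster LRZ
  updated: d(B,LRZ)=41/4, d(G,LRZ)=10, d(H,LRZ)=69/4, d(LRZ,S)=13
step 3: merge (H,LRZ) at d=69/4, Q=-79; branch lengths H→163/12, LRZ→11/3; new cluster HLRZ
  updated: d(B,HLRZ)=4, d(G,HLRZ)=95/8, d(HLRZ,S)=51/8
step 4: merge (B,HLRZ) at d=4, Q=-113/4; branch lengths B→-1/16, HLRZ→65/16; new cluster BHLRZ
  updated: d(BHLRZ,G)=111/16, d(BHLRZ,S)=51/16
step 5: merge (BHLRZ,G) at d=111/16, Q=-145/8; branch lengths BHLRZ→17/16, G→47/8; new cluster BGHLRZ
  updated: d(BGHLRZ,S)=17/8
step 6: merge (BGHLRZ,S) at d=17/8; branch lengths BGHLRZ→17/16, S→17/16; new cluster BGHLRSZ
final tree: (((B:-1/16,(H:163/12,((L:37/10,R:23/10):51/8,Z:1/8):11/3):65/16):17/16,G:47/8):17/16,S:17/16)
total length: 685/16

(((B:-1/16,(H:163/12,((L:37/10,R:23/10):51/8,Z:1/8):11/3):65/16):17/16,G:47/8):17/16,S:17/16)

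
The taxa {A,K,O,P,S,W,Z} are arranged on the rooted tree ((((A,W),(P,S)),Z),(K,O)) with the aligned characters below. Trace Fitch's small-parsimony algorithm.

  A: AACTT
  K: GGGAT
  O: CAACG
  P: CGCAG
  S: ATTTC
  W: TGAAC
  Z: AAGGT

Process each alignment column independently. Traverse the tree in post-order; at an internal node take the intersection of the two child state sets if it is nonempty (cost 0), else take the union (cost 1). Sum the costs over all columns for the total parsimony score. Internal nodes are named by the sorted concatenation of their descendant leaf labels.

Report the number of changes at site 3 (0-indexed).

4

AW@0: {A} ∪ {T} = {A,T} (union, +1)
PS@0: {C} ∪ {A} = {A,C} (union, +1)
APSW@0: {A,T} ∩ {A,C} = {A} (intersection, +0)
APSWZ@0: {A} ∩ {A} = {A} (intersection, +0)
KO@0: {G} ∪ {C} = {C,G} (union, +1)
AKOPSWZ@0: {A} ∪ {C,G} = {A,C,G} (union, +1)
AW@1: {A} ∪ {G} = {A,G} (union, +1)
PS@1: {G} ∪ {T} = {G,T} (union, +1)
APSW@1: {A,G} ∩ {G,T} = {G} (intersection, +0)
APSWZ@1: {G} ∪ {A} = {A,G} (union, +1)
KO@1: {G} ∪ {A} = {A,G} (union, +1)
AKOPSWZ@1: {A,G} ∩ {A,G} = {A,G} (intersection, +0)
AW@2: {C} ∪ {A} = {A,C} (union, +1)
PS@2: {C} ∪ {T} = {C,T} (union, +1)
APSW@2: {A,C} ∩ {C,T} = {C} (intersection, +0)
APSWZ@2: {C} ∪ {G} = {C,G} (union, +1)
KO@2: {G} ∪ {A} = {A,G} (union, +1)
AKOPSWZ@2: {C,G} ∩ {A,G} = {G} (intersection, +0)
AW@3: {T} ∪ {A} = {A,T} (union, +1)
PS@3: {A} ∪ {T} = {A,T} (union, +1)
APSW@3: {A,T} ∩ {A,T} = {A,T} (intersection, +0)
APSWZ@3: {A,T} ∪ {G} = {A,G,T} (union, +1)
KO@3: {A} ∪ {C} = {A,C} (union, +1)
AKOPSWZ@3: {A,G,T} ∩ {A,C} = {A} (intersection, +0)
AW@4: {T} ∪ {C} = {C,T} (union, +1)
PS@4: {G} ∪ {C} = {C,G} (union, +1)
APSW@4: {C,T} ∩ {C,G} = {C} (intersection, +0)
APSWZ@4: {C} ∪ {T} = {C,T} (union, +1)
KO@4: {T} ∪ {G} = {G,T} (union, +1)
AKOPSWZ@4: {C,T} ∩ {G,T} = {T} (intersection, +0)
per-site changes: [4, 4, 4, 4, 4]; total = 20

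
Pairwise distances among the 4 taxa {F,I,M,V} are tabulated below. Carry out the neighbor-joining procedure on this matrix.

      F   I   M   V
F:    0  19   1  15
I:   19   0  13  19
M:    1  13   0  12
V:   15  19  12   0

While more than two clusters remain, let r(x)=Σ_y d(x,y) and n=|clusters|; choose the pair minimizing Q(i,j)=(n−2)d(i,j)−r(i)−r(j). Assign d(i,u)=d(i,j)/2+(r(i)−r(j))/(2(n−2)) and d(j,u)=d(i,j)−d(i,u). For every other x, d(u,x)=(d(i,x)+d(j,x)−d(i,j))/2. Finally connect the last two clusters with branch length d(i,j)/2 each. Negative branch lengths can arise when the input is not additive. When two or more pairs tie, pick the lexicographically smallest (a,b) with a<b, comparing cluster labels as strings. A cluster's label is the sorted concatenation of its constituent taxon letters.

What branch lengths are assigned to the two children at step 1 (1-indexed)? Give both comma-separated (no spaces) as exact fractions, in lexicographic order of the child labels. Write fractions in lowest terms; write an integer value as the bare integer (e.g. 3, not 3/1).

11/4,-7/4

step 1: merge (F,M) at d=1, Q=-59; branch lengths F→11/4, M→-7/4; new cluster FM
  updated: d(FM,I)=31/2, d(FM,V)=13
step 2: merge (FM,I) at d=31/2, Q=-95/2; branch lengths FM→19/4, I→43/4; new cluster FIM
  updated: d(FIM,V)=33/4
step 3: merge (FIM,V) at d=33/4; branch lengths FIM→33/8, V→33/8; new cluster FIMV
final tree: (((F:11/4,M:-7/4):19/4,I:43/4):33/8,V:33/8)
total length: 99/4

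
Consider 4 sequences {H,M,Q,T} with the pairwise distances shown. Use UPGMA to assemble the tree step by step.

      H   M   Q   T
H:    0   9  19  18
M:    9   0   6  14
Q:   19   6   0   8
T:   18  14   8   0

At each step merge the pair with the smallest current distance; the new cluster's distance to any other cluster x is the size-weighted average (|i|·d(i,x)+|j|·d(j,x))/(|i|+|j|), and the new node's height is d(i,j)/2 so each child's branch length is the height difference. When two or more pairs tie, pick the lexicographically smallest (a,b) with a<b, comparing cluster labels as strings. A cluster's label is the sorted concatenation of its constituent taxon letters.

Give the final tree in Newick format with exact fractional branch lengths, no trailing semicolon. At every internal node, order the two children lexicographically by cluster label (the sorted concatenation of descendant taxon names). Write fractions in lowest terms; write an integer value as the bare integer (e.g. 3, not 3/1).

1. join M+Q (d=6) ⇒ MQ; edges |M|=3, |Q|=3
  updated: d(H,MQ)=14, d(MQ,T)=11
2. join MQ+T (d=11) ⇒ MQT; edges |MQ|=5/2, |T|=11/2
  updated: d(H,MQT)=46/3
3. join H+MQT (d=46/3) ⇒ HMQT; edges |H|=23/3, |MQT|=13/6
final tree: (H:23/3,((M:3,Q:3):5/2,T:11/2):13/6)
total length: 143/6

(H:23/3,((M:3,Q:3):5/2,T:11/2):13/6)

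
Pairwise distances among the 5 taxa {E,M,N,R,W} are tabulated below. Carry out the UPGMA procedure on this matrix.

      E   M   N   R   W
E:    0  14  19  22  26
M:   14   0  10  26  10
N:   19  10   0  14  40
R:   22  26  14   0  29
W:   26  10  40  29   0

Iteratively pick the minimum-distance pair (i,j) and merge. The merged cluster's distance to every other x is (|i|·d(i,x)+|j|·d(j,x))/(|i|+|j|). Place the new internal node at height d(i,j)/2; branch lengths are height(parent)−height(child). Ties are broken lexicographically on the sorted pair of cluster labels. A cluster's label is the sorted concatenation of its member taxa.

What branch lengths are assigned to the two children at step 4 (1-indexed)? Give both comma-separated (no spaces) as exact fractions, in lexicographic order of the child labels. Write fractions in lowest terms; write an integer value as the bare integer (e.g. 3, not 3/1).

step 1: merge (M,N) at d=10; branch lengths M→5, N→5; new cluster MN
  updated: d(E,MN)=33/2, d(MN,R)=20, d(MN,W)=25
step 2: merge (E,MN) at d=33/2; branch lengths E→33/4, MN→13/4; new cluster EMN
  updated: d(EMN,R)=62/3, d(EMN,W)=76/3
step 3: merge (EMN,R) at d=62/3; branch lengths EMN→25/12, R→31/3; new cluster EMNR
  updated: d(EMNR,W)=105/4
step 4: merge (EMNR,W) at d=105/4; branch lengths EMNR→67/24, W→105/8; new cluster EMNRW
final tree: (((E:33/4,(M:5,N:5):13/4):25/12,R:31/3):67/24,W:105/8)
total length: 299/6

67/24,105/8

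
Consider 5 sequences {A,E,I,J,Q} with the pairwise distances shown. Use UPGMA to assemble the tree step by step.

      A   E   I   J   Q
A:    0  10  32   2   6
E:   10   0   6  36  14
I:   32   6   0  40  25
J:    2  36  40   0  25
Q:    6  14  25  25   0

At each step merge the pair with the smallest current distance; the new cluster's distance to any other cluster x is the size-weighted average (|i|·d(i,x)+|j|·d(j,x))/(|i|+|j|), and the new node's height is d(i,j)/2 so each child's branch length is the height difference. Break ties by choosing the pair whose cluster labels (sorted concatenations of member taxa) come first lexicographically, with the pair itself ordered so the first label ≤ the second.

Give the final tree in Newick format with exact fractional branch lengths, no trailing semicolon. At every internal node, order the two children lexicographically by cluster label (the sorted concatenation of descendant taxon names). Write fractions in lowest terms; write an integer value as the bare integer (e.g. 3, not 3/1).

step 1: merge (A,J) at d=2; branch lengths A→1, J→1; new cluster AJ
  updated: d(AJ,E)=23, d(AJ,I)=36, d(AJ,Q)=31/2
step 2: merge (E,I) at d=6; branch lengths E→3, I→3; new cluster EI
  updated: d(AJ,EI)=59/2, d(EI,Q)=39/2
step 3: merge (AJ,Q) at d=31/2; branch lengths AJ→27/4, Q→31/4; new cluster AJQ
  updated: d(AJQ,EI)=157/6
step 4: merge (AJQ,EI) at d=157/6; branch lengths AJQ→16/3, EI→121/12; new cluster AEIJQ
final tree: (((A:1,J:1):27/4,Q:31/4):16/3,(E:3,I:3):121/12)
total length: 455/12

(((A:1,J:1):27/4,Q:31/4):16/3,(E:3,I:3):121/12)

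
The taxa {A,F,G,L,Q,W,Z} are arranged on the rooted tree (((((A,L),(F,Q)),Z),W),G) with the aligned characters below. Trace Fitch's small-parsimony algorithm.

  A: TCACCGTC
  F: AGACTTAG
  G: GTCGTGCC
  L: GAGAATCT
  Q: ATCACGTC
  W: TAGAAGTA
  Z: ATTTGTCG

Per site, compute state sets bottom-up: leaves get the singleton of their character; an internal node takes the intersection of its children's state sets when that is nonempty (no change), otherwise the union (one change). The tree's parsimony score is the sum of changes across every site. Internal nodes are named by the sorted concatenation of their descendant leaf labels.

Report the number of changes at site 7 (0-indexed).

4

AL@0: {T} ∪ {G} = {G,T} (union, +1)
FQ@0: {A} ∩ {A} = {A} (intersection, +0)
AFLQ@0: {G,T} ∪ {A} = {A,G,T} (union, +1)
AFLQZ@0: {A,G,T} ∩ {A} = {A} (intersection, +0)
AFLQWZ@0: {A} ∪ {T} = {A,T} (union, +1)
AFGLQWZ@0: {A,T} ∪ {G} = {A,G,T} (union, +1)
AL@1: {C} ∪ {A} = {A,C} (union, +1)
FQ@1: {G} ∪ {T} = {G,T} (union, +1)
AFLQ@1: {A,C} ∪ {G,T} = {A,C,G,T} (union, +1)
AFLQZ@1: {A,C,G,T} ∩ {T} = {T} (intersection, +0)
AFLQWZ@1: {T} ∪ {A} = {A,T} (union, +1)
AFGLQWZ@1: {A,T} ∩ {T} = {T} (intersection, +0)
AL@2: {A} ∪ {G} = {A,G} (union, +1)
FQ@2: {A} ∪ {C} = {A,C} (union, +1)
AFLQ@2: {A,G} ∩ {A,C} = {A} (intersection, +0)
AFLQZ@2: {A} ∪ {T} = {A,T} (union, +1)
AFLQWZ@2: {A,T} ∪ {G} = {A,G,T} (union, +1)
AFGLQWZ@2: {A,G,T} ∪ {C} = {A,C,G,T} (union, +1)
AL@3: {C} ∪ {A} = {A,C} (union, +1)
FQ@3: {C} ∪ {A} = {A,C} (union, +1)
AFLQ@3: {A,C} ∩ {A,C} = {A,C} (intersection, +0)
AFLQZ@3: {A,C} ∪ {T} = {A,C,T} (union, +1)
AFLQWZ@3: {A,C,T} ∩ {A} = {A} (intersection, +0)
AFGLQWZ@3: {A} ∪ {G} = {A,G} (union, +1)
AL@4: {C} ∪ {A} = {A,C} (union, +1)
FQ@4: {T} ∪ {C} = {C,T} (union, +1)
AFLQ@4: {A,C} ∩ {C,T} = {C} (intersection, +0)
AFLQZ@4: {C} ∪ {G} = {C,G} (union, +1)
AFLQWZ@4: {C,G} ∪ {A} = {A,C,G} (union, +1)
AFGLQWZ@4: {A,C,G} ∪ {T} = {A,C,G,T} (union, +1)
AL@5: {G} ∪ {T} = {G,T} (union, +1)
FQ@5: {T} ∪ {G} = {G,T} (union, +1)
AFLQ@5: {G,T} ∩ {G,T} = {G,T} (intersection, +0)
AFLQZ@5: {G,T} ∩ {T} = {T} (intersection, +0)
AFLQWZ@5: {T} ∪ {G} = {G,T} (union, +1)
AFGLQWZ@5: {G,T} ∩ {G} = {G} (intersection, +0)
AL@6: {T} ∪ {C} = {C,T} (union, +1)
FQ@6: {A} ∪ {T} = {A,T} (union, +1)
AFLQ@6: {C,T} ∩ {A,T} = {T} (intersection, +0)
AFLQZ@6: {T} ∪ {C} = {C,T} (union, +1)
AFLQWZ@6: {C,T} ∩ {T} = {T} (intersection, +0)
AFGLQWZ@6: {T} ∪ {C} = {C,T} (union, +1)
AL@7: {C} ∪ {T} = {C,T} (union, +1)
FQ@7: {G} ∪ {C} = {C,G} (union, +1)
AFLQ@7: {C,T} ∩ {C,G} = {C} (intersection, +0)
AFLQZ@7: {C} ∪ {G} = {C,G} (union, +1)
AFLQWZ@7: {C,G} ∪ {A} = {A,C,G} (union, +1)
AFGLQWZ@7: {A,C,G} ∩ {C} = {C} (intersection, +0)
per-site changes: [4, 4, 5, 4, 5, 3, 4, 4]; total = 33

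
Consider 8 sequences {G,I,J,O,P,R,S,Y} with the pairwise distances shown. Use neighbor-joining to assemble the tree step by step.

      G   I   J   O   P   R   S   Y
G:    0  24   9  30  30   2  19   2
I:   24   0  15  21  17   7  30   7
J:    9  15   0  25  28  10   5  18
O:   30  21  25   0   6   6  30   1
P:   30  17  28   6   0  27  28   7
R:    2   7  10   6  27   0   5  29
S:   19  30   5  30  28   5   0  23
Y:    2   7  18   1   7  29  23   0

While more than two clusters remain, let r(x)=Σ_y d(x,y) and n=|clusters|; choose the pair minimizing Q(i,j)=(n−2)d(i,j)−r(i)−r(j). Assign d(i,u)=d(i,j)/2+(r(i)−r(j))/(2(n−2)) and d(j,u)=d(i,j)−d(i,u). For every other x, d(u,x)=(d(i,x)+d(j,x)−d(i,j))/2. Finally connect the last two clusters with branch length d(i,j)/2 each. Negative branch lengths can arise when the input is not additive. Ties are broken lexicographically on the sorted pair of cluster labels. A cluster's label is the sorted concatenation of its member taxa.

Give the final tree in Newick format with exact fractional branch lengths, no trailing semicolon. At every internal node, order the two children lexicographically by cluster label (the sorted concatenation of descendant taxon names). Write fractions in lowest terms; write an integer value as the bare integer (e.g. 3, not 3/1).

1. join O+P (d=6, Q=-226) ⇒ OP; edges |O|=1, |P|=5
  updated: d(G,OP)=27, d(I,OP)=16, d(J,OP)=47/2, d(OP,R)=27/2, d(OP,S)=26, d(OP,Y)=1
2. join OP+Y (d=1, Q=-182) ⇒ OPY; edges |OP|=16/5, |Y|=-11/5
  updated: d(G,OPY)=14, d(I,OPY)=11, d(J,OPY)=81/4, d(OPY,R)=83/4, d(OPY,S)=24
3. join I+OPY (d=11, Q=-133) ⇒ IOPY; edges |I|=41/8, |OPY|=47/8
  updated: d(G,IOPY)=27/2, d(IOPY,J)=97/8, d(IOPY,R)=67/8, d(IOPY,S)=43/2
4. join J+S (d=5, Q=-573/8) ⇒ JS; edges |J|=5/48, |S|=235/48
  updated: d(G,JS)=23/2, d(IOPY,JS)=229/16, d(JS,R)=5
5. join G+R (d=2, Q=-307/8) ⇒ GR; edges |G|=125/32, |R|=-61/32
  updated: d(GR,IOPY)=159/16, d(GR,JS)=29/4
6. join GR+IOPY (d=159/16, Q=-63/2) ⇒ GIOPRY; edges |GR|=23/16, |IOPY|=17/2
  updated: d(GIOPRY,JS)=93/16
7. join GIOPRY+JS (d=93/16) ⇒ GIJOPRSY; edges |GIOPRY|=93/32, |JS|=93/32
final tree: (((G:125/32,R:-61/32):23/16,(I:41/8,((O:1,P:5):16/5,Y:-11/5):47/8):17/2):93/32,(J:5/48,S:235/48):93/32)
total length: 163/4

(((G:125/32,R:-61/32):23/16,(I:41/8,((O:1,P:5):16/5,Y:-11/5):47/8):17/2):93/32,(J:5/48,S:235/48):93/32)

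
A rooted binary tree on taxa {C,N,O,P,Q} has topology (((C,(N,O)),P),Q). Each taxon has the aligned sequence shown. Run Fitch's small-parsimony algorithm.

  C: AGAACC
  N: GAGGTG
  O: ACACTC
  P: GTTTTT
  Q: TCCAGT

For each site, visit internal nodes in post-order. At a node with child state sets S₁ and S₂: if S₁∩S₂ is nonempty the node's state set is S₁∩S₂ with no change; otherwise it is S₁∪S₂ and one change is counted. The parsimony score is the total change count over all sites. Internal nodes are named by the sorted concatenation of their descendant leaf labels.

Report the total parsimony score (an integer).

16

NO@0: {G} ∪ {A} = {A,G} (union, +1)
CNO@0: {A} ∩ {A,G} = {A} (intersection, +0)
CNOP@0: {A} ∪ {G} = {A,G} (union, +1)
CNOPQ@0: {A,G} ∪ {T} = {A,G,T} (union, +1)
NO@1: {A} ∪ {C} = {A,C} (union, +1)
CNO@1: {G} ∪ {A,C} = {A,C,G} (union, +1)
CNOP@1: {A,C,G} ∪ {T} = {A,C,G,T} (union, +1)
CNOPQ@1: {A,C,G,T} ∩ {C} = {C} (intersection, +0)
NO@2: {G} ∪ {A} = {A,G} (union, +1)
CNO@2: {A} ∩ {A,G} = {A} (intersection, +0)
CNOP@2: {A} ∪ {T} = {A,T} (union, +1)
CNOPQ@2: {A,T} ∪ {C} = {A,C,T} (union, +1)
NO@3: {G} ∪ {C} = {C,G} (union, +1)
CNO@3: {A} ∪ {C,G} = {A,C,G} (union, +1)
CNOP@3: {A,C,G} ∪ {T} = {A,C,G,T} (union, +1)
CNOPQ@3: {A,C,G,T} ∩ {A} = {A} (intersection, +0)
NO@4: {T} ∩ {T} = {T} (intersection, +0)
CNO@4: {C} ∪ {T} = {C,T} (union, +1)
CNOP@4: {C,T} ∩ {T} = {T} (intersection, +0)
CNOPQ@4: {T} ∪ {G} = {G,T} (union, +1)
NO@5: {G} ∪ {C} = {C,G} (union, +1)
CNO@5: {C} ∩ {C,G} = {C} (intersection, +0)
CNOP@5: {C} ∪ {T} = {C,T} (union, +1)
CNOPQ@5: {C,T} ∩ {T} = {T} (intersection, +0)
per-site changes: [3, 3, 3, 3, 2, 2]; total = 16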